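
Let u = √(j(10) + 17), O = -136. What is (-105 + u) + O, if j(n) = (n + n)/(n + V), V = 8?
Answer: -241 + √163/3 ≈ -236.74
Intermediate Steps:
j(n) = 2*n/(8 + n) (j(n) = (n + n)/(n + 8) = (2*n)/(8 + n) = 2*n/(8 + n))
u = √163/3 (u = √(2*10/(8 + 10) + 17) = √(2*10/18 + 17) = √(2*10*(1/18) + 17) = √(10/9 + 17) = √(163/9) = √163/3 ≈ 4.2557)
(-105 + u) + O = (-105 + √163/3) - 136 = -241 + √163/3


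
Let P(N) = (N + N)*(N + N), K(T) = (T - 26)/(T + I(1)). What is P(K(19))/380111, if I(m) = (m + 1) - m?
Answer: 49/38011100 ≈ 1.2891e-6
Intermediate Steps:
I(m) = 1 (I(m) = (1 + m) - m = 1)
K(T) = (-26 + T)/(1 + T) (K(T) = (T - 26)/(T + 1) = (-26 + T)/(1 + T))
P(N) = 4*N**2 (P(N) = (2*N)*(2*N) = 4*N**2)
P(K(19))/380111 = (4*((-26 + 19)/(1 + 19))**2)/380111 = (4*(-7/20)**2)*(1/380111) = (4*(49/400))*(1/380111) = (49/100)*(1/380111) = 49/38011100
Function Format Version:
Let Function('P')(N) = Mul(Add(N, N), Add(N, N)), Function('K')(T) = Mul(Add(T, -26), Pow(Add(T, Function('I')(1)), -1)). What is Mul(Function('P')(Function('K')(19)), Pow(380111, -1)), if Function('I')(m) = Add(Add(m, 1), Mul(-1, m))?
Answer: Rational(49, 38011100) ≈ 1.2891e-6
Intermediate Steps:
Function('I')(m) = 1 (Function('I')(m) = Add(Add(1, m), Mul(-1, m)) = 1)
Function('K')(T) = Mul(Pow(Add(1, T), -1), Add(-26, T)) (Function('K')(T) = Mul(Add(T, -26), Pow(Add(T, 1), -1)) = Mul(Add(-26, T), Pow(Add(1, T), -1)) = Mul(Pow(Add(1, T), -1), Add(-26, T)))
Function('P')(N) = Mul(4, Pow(N, 2)) (Function('P')(N) = Mul(Mul(2, N), Mul(2, N)) = Mul(4, Pow(N, 2)))
Mul(Function('P')(Function('K')(19)), Pow(380111, -1)) = Mul(Mul(4, Pow(Mul(Pow(Add(1, 19), -1), Add(-26, 19)), 2)), Pow(380111, -1)) = Mul(Mul(4, Pow(Mul(Pow(20, -1), -7), 2)), Rational(1, 380111)) = Mul(Mul(4, Pow(Mul(Rational(1, 20), -7), 2)), Rational(1, 380111)) = Mul(Mul(4, Pow(Rational(-7, 20), 2)), Rational(1, 380111)) = Mul(Mul(4, Rational(49, 400)), Rational(1, 380111)) = Mul(Rational(49, 100), Rational(1, 380111)) = Rational(49, 38011100)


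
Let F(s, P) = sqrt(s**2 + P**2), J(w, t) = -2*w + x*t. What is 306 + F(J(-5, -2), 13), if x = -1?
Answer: 306 + sqrt(313) ≈ 323.69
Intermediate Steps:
J(w, t) = -t - 2*w (J(w, t) = -2*w - t = -t - 2*w)
F(s, P) = sqrt(P**2 + s**2)
306 + F(J(-5, -2), 13) = 306 + sqrt(13**2 + (-1*(-2) - 2*(-5))**2) = 306 + sqrt(169 + (2 + 10)**2) = 306 + sqrt(169 + 12**2) = 306 + sqrt(169 + 144) = 306 + sqrt(313)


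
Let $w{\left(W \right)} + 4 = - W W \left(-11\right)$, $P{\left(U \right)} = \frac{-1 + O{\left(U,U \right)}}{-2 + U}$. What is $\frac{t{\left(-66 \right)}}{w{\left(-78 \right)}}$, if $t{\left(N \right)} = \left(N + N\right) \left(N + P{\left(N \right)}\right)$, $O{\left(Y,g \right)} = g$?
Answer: $\frac{145893}{1137640} \approx 0.12824$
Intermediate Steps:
$P{\left(U \right)} = \frac{-1 + U}{-2 + U}$
$w{\left(W \right)} = -4 + 11 W^{2}$ ($w{\left(W \right)} = -4 + - W W \left(-11\right) = -4 + - W^{2} \left(-11\right) = -4 + 11 W^{2}$)
$t{\left(N \right)} = 2 N \left(N + \frac{-1 + N}{-2 + N}\right)$ ($t{\left(N \right)} = \left(N + N\right) \left(N + \frac{-1 + N}{-2 + N}\right) = 2 N \left(N + \frac{-1 + N}{-2 + N}\right)$)
$\frac{t{\left(-66 \right)}}{w{\left(-78 \right)}} = \frac{2 \left(-66\right) \frac{1}{-2 - 66} \left(-1 + \left(-66\right)^{2} - -66\right)}{-4 + 11 \left(-78\right)^{2}} = \frac{2 \left(-66\right) \frac{1}{-68} \left(-1 + 4356 + 66\right)}{-4 + 11 \cdot 6084} = \frac{2 \left(-66\right) \left(- \frac{1}{68}\right) 4421}{-4 + 66924} = \frac{145893}{17 \cdot 66920} = \frac{145893}{17} \cdot \frac{1}{66920} = \frac{145893}{1137640}$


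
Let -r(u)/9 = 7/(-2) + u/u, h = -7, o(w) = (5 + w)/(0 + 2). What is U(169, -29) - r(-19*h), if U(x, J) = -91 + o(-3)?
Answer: -225/2 ≈ -112.50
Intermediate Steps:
o(w) = 5/2 + w/2 (o(w) = (5 + w)/2 = (5 + w)*(½) = 5/2 + w/2)
U(x, J) = -90 (U(x, J) = -91 + (5/2 + (½)*(-3)) = -91 + (5/2 - 3/2) = -91 + 1 = -90)
r(u) = 45/2 (r(u) = -9*(7/(-2) + u/u) = -9*(7*(-½) + 1) = -9*(-7/2 + 1) = -9*(-5/2) = 45/2)
U(169, -29) - r(-19*h) = -90 - 1*45/2 = -90 - 45/2 = -225/2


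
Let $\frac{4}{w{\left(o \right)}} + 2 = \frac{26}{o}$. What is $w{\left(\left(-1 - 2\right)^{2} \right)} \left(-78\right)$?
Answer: $-351$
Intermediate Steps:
$w{\left(o \right)} = \frac{4}{-2 + \frac{26}{o}}$
$w{\left(\left(-1 - 2\right)^{2} \right)} \left(-78\right) = - \frac{2 \left(-1 - 2\right)^{2}}{-13 + \left(-1 - 2\right)^{2}} \left(-78\right) = - \frac{2 \left(-3\right)^{2}}{-13 + \left(-3\right)^{2}} \left(-78\right) = \left(-2\right) 9 \frac{1}{-13 + 9} \left(-78\right) = \left(-2\right) 9 \frac{1}{-4} \left(-78\right) = \left(-2\right) 9 \left(- \frac{1}{4}\right) \left(-78\right) = \frac{9}{2} \left(-78\right) = -351$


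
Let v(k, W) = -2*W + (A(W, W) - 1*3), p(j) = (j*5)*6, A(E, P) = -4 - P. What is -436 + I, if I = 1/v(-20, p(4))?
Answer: -160013/367 ≈ -436.00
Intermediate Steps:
p(j) = 30*j (p(j) = (5*j)*6 = 30*j)
v(k, W) = -7 - 3*W (v(k, W) = -2*W + ((-4 - W) - 1*3) = -2*W + ((-4 - W) - 3) = -2*W + (-7 - W) = -7 - 3*W)
I = -1/367 (I = 1/(-7 - 90*4) = 1/(-7 - 3*120) = 1/(-7 - 360) = 1/(-367) = -1/367 ≈ -0.0027248)
-436 + I = -436 - 1/367 = -160013/367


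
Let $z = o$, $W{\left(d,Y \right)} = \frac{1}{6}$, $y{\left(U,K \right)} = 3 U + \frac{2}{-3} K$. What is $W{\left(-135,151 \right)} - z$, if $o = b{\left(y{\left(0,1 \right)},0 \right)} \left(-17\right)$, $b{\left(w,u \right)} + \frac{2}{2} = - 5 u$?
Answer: $- \frac{101}{6} \approx -16.833$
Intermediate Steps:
$y{\left(U,K \right)} = 3 U - \frac{2 K}{3}$ ($y{\left(U,K \right)} = 3 U + 2 \left(- \frac{1}{3}\right) K = 3 U - \frac{2 K}{3}$)
$W{\left(d,Y \right)} = \frac{1}{6}$
$b{\left(w,u \right)} = -1 - 5 u$
$o = 17$ ($o = \left(-1 - 0\right) \left(-17\right) = \left(-1 + 0\right) \left(-17\right) = \left(-1\right) \left(-17\right) = 17$)
$z = 17$
$W{\left(-135,151 \right)} - z = \frac{1}{6} - 17 = - \frac{101}{6}$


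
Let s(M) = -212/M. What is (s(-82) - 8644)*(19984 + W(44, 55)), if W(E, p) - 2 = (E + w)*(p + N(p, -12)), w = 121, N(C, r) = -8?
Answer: -9828580818/41 ≈ -2.3972e+8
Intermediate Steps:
W(E, p) = 2 + (-8 + p)*(121 + E) (W(E, p) = 2 + (E + 121)*(p - 8) = 2 + (121 + E)*(-8 + p) = 2 + (-8 + p)*(121 + E))
(s(-82) - 8644)*(19984 + W(44, 55)) = (-212/(-82) - 8644)*(19984 + (-966 - 8*44 + 121*55 + 44*55)) = (-212*(-1/82) - 8644)*(19984 + (-966 - 352 + 6655 + 2420)) = (106/41 - 8644)*(19984 + 7757) = -354298/41*27741 = -9828580818/41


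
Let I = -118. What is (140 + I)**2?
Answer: 484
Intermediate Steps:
(140 + I)**2 = (140 - 118)**2 = 22**2 = 484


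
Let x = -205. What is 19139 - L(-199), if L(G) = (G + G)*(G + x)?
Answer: -141653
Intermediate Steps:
L(G) = 2*G*(-205 + G) (L(G) = (G + G)*(G - 205) = (2*G)*(-205 + G) = 2*G*(-205 + G))
19139 - L(-199) = 19139 - 2*(-199)*(-205 - 199) = 19139 - 2*(-199)*(-404) = 19139 - 1*160792 = 19139 - 160792 = -141653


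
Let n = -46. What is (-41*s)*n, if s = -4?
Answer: -7544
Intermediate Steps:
(-41*s)*n = -41*(-4)*(-46) = 164*(-46) = -7544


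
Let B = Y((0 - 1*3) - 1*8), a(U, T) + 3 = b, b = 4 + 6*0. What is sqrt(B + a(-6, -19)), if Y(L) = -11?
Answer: I*sqrt(10) ≈ 3.1623*I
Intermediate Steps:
b = 4 (b = 4 + 0 = 4)
a(U, T) = 1 (a(U, T) = -3 + 4 = 1)
B = -11
sqrt(B + a(-6, -19)) = sqrt(-11 + 1) = sqrt(-10) = I*sqrt(10)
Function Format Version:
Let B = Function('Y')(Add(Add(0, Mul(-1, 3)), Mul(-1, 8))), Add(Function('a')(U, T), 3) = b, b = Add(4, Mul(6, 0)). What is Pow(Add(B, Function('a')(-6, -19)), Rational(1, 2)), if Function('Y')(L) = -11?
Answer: Mul(I, Pow(10, Rational(1, 2))) ≈ Mul(3.1623, I)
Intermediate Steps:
b = 4 (b = Add(4, 0) = 4)
Function('a')(U, T) = 1 (Function('a')(U, T) = Add(-3, 4) = 1)
B = -11
Pow(Add(B, Function('a')(-6, -19)), Rational(1, 2)) = Pow(Add(-11, 1), Rational(1, 2)) = Pow(-10, Rational(1, 2)) = Mul(I, Pow(10, Rational(1, 2)))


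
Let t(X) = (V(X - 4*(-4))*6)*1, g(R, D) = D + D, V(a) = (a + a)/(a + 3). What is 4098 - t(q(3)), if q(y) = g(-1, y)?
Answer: 102186/25 ≈ 4087.4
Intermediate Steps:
V(a) = 2*a/(3 + a) (V(a) = (2*a)/(3 + a) = 2*a/(3 + a))
g(R, D) = 2*D
q(y) = 2*y
t(X) = 12*(16 + X)/(19 + X) (t(X) = ((2*(X - 4*(-4))/(3 + (X - 4*(-4))))*6)*1 = ((2*(X + 16)/(3 + (X + 16)))*6)*1 = ((2*(16 + X)/(3 + (16 + X)))*6)*1 = ((2*(16 + X)/(19 + X))*6)*1 = (12*(16 + X)/(19 + X))*1 = 12*(16 + X)/(19 + X))
4098 - t(q(3)) = 4098 - 12*(16 + 2*3)/(19 + 2*3) = 4098 - 12*(16 + 6)/(19 + 6) = 4098 - 12*22/25 = 4098 - 1*264/25 = 4098 - 264/25 = 102186/25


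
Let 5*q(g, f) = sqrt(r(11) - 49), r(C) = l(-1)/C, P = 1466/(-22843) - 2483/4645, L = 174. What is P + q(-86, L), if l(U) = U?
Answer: -63528739/106105735 + 6*I*sqrt(165)/55 ≈ -0.59873 + 1.4013*I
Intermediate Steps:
P = -63528739/106105735 (P = 1466*(-1/22843) - 2483*1/4645 = -1466/22843 - 2483/4645 = -63528739/106105735 ≈ -0.59873)
r(C) = -1/C
q(g, f) = 6*I*sqrt(165)/55 (q(g, f) = sqrt(-1/11 - 49)/5 = sqrt(-540/11)/5 = (6*I*sqrt(165)/11)/5 = 6*I*sqrt(165)/55)
P + q(-86, L) = -63528739/106105735 + 6*I*sqrt(165)/55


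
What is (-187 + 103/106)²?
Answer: 388838961/11236 ≈ 34607.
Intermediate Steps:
(-187 + 103/106)² = (-19719/106)² = 388838961/11236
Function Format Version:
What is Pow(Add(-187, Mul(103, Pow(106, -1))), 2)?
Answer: Rational(388838961, 11236) ≈ 34607.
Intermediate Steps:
Pow(Add(-187, Mul(103, Pow(106, -1))), 2) = Pow(Add(-187, Mul(103, Rational(1, 106))), 2) = Pow(Add(-187, Rational(103, 106)), 2) = Pow(Rational(-19719, 106), 2) = Rational(388838961, 11236)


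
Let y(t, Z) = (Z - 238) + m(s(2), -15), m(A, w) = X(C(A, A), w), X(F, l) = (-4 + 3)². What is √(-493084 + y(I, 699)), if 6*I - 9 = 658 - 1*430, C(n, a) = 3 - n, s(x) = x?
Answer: I*√492622 ≈ 701.87*I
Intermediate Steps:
I = 79/2 (I = 3/2 + (658 - 1*430)/6 = 3/2 + (658 - 430)/6 = 3/2 + (⅙)*228 = 3/2 + 38 = 79/2 ≈ 39.500)
X(F, l) = 1 (X(F, l) = (-1)² = 1)
m(A, w) = 1
y(t, Z) = -237 + Z (y(t, Z) = (Z - 238) + 1 = (-238 + Z) + 1 = -237 + Z)
√(-493084 + y(I, 699)) = √(-493084 + (-237 + 699)) = √(-493084 + 462) = √(-492622) = I*√492622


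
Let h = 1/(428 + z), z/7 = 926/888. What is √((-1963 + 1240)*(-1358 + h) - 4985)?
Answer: √36489597555548845/193273 ≈ 988.36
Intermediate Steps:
z = 3241/444 (z = 7*(926/888) = 7*(926*(1/888)) = 7*(463/444) = 3241/444 ≈ 7.2995)
h = 444/193273 (h = 1/(428 + 3241/444) = 1/(193273/444) = 444/193273 ≈ 0.0022973)
√((-1963 + 1240)*(-1358 + h) - 4985) = √((-1963 + 1240)*(-1358 + 444/193273) - 4985) = √(-723*(-262464290/193273) - 4985) = √(189761681670/193273 - 4985) = √(188798215765/193273) = √36489597555548845/193273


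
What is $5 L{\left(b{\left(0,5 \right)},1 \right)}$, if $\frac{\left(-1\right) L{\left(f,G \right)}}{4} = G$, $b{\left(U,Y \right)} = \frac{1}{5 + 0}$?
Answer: $-20$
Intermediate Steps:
$b{\left(U,Y \right)} = \frac{1}{5}$
$L{\left(f,G \right)} = - 4 G$
$5 L{\left(b{\left(0,5 \right)},1 \right)} = 5 \left(\left(-4\right) 1\right) = 5 \left(-4\right) = -20$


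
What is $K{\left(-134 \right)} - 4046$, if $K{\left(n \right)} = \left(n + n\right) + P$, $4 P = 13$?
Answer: $- \frac{17243}{4} \approx -4310.8$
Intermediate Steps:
$P = \frac{13}{4}$ ($P = \frac{1}{4} \cdot 13 = \frac{13}{4} \approx 3.25$)
$K{\left(n \right)} = \frac{13}{4} + 2 n$ ($K{\left(n \right)} = \left(n + n\right) + \frac{13}{4} = 2 n + \frac{13}{4} = \frac{13}{4} + 2 n$)
$K{\left(-134 \right)} - 4046 = \left(\frac{13}{4} + 2 \left(-134\right)\right) - 4046 = \left(\frac{13}{4} - 268\right) - 4046 = - \frac{1059}{4} - 4046 = - \frac{17243}{4}$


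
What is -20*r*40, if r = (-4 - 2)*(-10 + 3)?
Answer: -33600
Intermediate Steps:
r = 42 (r = -6*(-7) = 42)
-20*r*40 = -20*42*40 = -840*40 = -33600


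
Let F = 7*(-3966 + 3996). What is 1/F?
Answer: 1/210 ≈ 0.0047619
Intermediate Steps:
F = 210 (F = 7*30 = 210)
1/F = 1/210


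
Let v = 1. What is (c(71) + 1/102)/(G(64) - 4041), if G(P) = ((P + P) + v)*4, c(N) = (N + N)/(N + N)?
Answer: -103/359550 ≈ -0.00028647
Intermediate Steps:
c(N) = 1 (c(N) = (2*N)/((2*N)) = (2*N)*(1/(2*N)) = 1)
G(P) = 4 + 8*P (G(P) = ((P + P) + 1)*4 = (2*P + 1)*4 = (1 + 2*P)*4 = 4 + 8*P)
(c(71) + 1/102)/(G(64) - 4041) = (1 + 1/102)/((4 + 8*64) - 4041) = (1 + 1/102)/((4 + 512) - 4041) = 103/(102*(516 - 4041)) = (103/102)/(-3525) = (103/102)*(-1/3525) = -103/359550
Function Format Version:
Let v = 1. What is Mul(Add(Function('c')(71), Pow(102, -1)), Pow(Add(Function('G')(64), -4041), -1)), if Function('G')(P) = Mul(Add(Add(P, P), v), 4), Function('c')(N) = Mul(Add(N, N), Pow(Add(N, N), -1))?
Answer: Rational(-103, 359550) ≈ -0.00028647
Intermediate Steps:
Function('c')(N) = 1 (Function('c')(N) = Mul(Mul(2, N), Pow(Mul(2, N), -1)) = Mul(Mul(2, N), Mul(Rational(1, 2), Pow(N, -1))) = 1)
Function('G')(P) = Add(4, Mul(8, P)) (Function('G')(P) = Mul(Add(Add(P, P), 1), 4) = Mul(Add(Mul(2, P), 1), 4) = Mul(Add(1, Mul(2, P)), 4) = Add(4, Mul(8, P)))
Mul(Add(Function('c')(71), Pow(102, -1)), Pow(Add(Function('G')(64), -4041), -1)) = Mul(Add(1, Pow(102, -1)), Pow(Add(Add(4, Mul(8, 64)), -4041), -1)) = Mul(Add(1, Rational(1, 102)), Pow(Add(Add(4, 512), -4041), -1)) = Mul(Rational(103, 102), Pow(Add(516, -4041), -1)) = Mul(Rational(103, 102), Pow(-3525, -1)) = Mul(Rational(103, 102), Rational(-1, 3525)) = Rational(-103, 359550)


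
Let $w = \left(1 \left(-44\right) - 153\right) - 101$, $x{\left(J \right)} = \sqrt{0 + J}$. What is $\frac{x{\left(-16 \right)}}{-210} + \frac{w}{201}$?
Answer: $- \frac{298}{201} - \frac{2 i}{105} \approx -1.4826 - 0.019048 i$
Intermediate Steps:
$x{\left(J \right)} = \sqrt{J}$
$w = -298$ ($w = \left(-44 - 153\right) - 101 = -197 - 101 = -298$)
$\frac{x{\left(-16 \right)}}{-210} + \frac{w}{201} = \frac{\sqrt{-16}}{-210} - \frac{298}{201} = 4 i \left(- \frac{1}{210}\right) - \frac{298}{201} = - \frac{2 i}{105} - \frac{298}{201} = - \frac{298}{201} - \frac{2 i}{105}$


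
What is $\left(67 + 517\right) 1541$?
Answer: $899944$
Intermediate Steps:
$\left(67 + 517\right) 1541 = 584 \cdot 1541 = 899944$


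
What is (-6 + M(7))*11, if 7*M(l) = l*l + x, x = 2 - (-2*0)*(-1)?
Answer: 99/7 ≈ 14.143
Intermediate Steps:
x = 2 (x = 2 - 0*(-1) = 2 - 1*0 = 2 + 0 = 2)
M(l) = 2/7 + l²/7 (M(l) = (l*l + 2)/7 = (l² + 2)/7 = (2 + l²)/7 = 2/7 + l²/7)
(-6 + M(7))*11 = (-6 + (2/7 + (⅐)*7²))*11 = (-6 + (2/7 + (⅐)*49))*11 = (-6 + (2/7 + 7))*11 = (-6 + 51/7)*11 = (9/7)*11 = 99/7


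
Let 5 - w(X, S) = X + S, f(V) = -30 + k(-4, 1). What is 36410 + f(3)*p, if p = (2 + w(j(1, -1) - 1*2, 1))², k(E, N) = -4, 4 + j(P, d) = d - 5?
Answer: 25394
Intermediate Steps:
j(P, d) = -9 + d (j(P, d) = -4 + (d - 5) = -4 + (-5 + d) = -9 + d)
f(V) = -34 (f(V) = -30 - 4 = -34)
w(X, S) = 5 - S - X (w(X, S) = 5 - (X + S) = 5 - (S + X) = 5 + (-S - X) = 5 - S - X)
p = 324 (p = (2 + (5 - 1*1 - ((-9 - 1) - 1*2)))² = (2 + (5 - 1 - (-10 - 2)))² = (2 + (5 - 1 - 1*(-12)))² = (2 + (5 - 1 + 12))² = (2 + 16)² = 18² = 324)
36410 + f(3)*p = 36410 - 34*324 = 36410 - 11016 = 25394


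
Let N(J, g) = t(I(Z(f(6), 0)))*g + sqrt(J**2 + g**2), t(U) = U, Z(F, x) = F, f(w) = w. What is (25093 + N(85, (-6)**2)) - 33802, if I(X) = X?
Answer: -8493 + sqrt(8521) ≈ -8400.7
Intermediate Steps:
N(J, g) = sqrt(J**2 + g**2) + 6*g (N(J, g) = 6*g + sqrt(J**2 + g**2) = sqrt(J**2 + g**2) + 6*g)
(25093 + N(85, (-6)**2)) - 33802 = (25093 + (sqrt(85**2 + ((-6)**2)**2) + 6*(-6)**2)) - 33802 = (25093 + (sqrt(7225 + 36**2) + 6*36)) - 33802 = (25093 + (sqrt(7225 + 1296) + 216)) - 33802 = (25093 + (sqrt(8521) + 216)) - 33802 = (25093 + (216 + sqrt(8521))) - 33802 = (25309 + sqrt(8521)) - 33802 = -8493 + sqrt(8521)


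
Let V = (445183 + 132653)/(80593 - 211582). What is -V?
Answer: 192612/43663 ≈ 4.4113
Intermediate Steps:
V = -192612/43663 (V = 577836/(-130989) = 577836*(-1/130989) = -192612/43663 ≈ -4.4113)
-V = -1*(-192612/43663) = 192612/43663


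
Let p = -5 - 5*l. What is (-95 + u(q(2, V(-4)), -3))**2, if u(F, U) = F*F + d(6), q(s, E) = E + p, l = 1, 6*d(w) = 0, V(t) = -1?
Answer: 676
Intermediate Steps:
d(w) = 0 (d(w) = (1/6)*0 = 0)
p = -10 (p = -5 - 5*1 = -5 - 5 = -10)
q(s, E) = -10 + E (q(s, E) = E - 10 = -10 + E)
u(F, U) = F**2 (u(F, U) = F*F + 0 = F**2 + 0 = F**2)
(-95 + u(q(2, V(-4)), -3))**2 = (-95 + (-10 - 1)**2)**2 = (-95 + (-11)**2)**2 = (-95 + 121)**2 = 26**2 = 676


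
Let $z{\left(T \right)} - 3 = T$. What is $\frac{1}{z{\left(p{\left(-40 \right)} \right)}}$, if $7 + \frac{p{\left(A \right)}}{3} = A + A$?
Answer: $- \frac{1}{258} \approx -0.003876$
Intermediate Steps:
$p{\left(A \right)} = -21 + 6 A$ ($p{\left(A \right)} = -21 + 3 \left(A + A\right) = -21 + 3 \cdot 2 A = -21 + 6 A$)
$z{\left(T \right)} = 3 + T$
$\frac{1}{z{\left(p{\left(-40 \right)} \right)}} = \frac{1}{3 + \left(-21 + 6 \left(-40\right)\right)} = \frac{1}{3 - 261} = \frac{1}{-258} = - \frac{1}{258}$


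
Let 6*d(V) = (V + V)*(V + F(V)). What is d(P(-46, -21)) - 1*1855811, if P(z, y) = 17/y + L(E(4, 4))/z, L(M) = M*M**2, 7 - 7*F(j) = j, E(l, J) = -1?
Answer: -1010194061972/544341 ≈ -1.8558e+6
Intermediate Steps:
F(j) = 1 - j/7
L(M) = M**3
P(z, y) = -1/z + 17/y (P(z, y) = 17/y + (-1)**3/z = 17/y - 1/z = -1/z + 17/y)
d(V) = V*(1 + 6*V/7)/3 (d(V) = ((V + V)*(V + (1 - V/7)))/6 = ((2*V)*(1 + 6*V/7))/6 = (2*V*(1 + 6*V/7))/6 = V*(1 + 6*V/7)/3)
d(P(-46, -21)) - 1*1855811 = (-1/(-46) + 17/(-21))*(7 + 6*(-1/(-46) + 17/(-21)))/21 - 1*1855811 = (-1*(-1/46) + 17*(-1/21))*(7 + 6*(-1*(-1/46) + 17*(-1/21)))/21 - 1855811 = (1/46 - 17/21)*(7 + 6*(1/46 - 17/21))/21 - 1855811 = (1/21)*(-761/966)*(7 + 6*(-761/966)) - 1855811 = (1/21)*(-761/966)*(7 - 761/161) - 1855811 = (1/21)*(-761/966)*(366/161) - 1855811 = -46421/544341 - 1855811 = -1010194061972/544341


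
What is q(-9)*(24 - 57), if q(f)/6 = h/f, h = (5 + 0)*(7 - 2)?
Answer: 550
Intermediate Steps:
h = 25 (h = 5*5 = 25)
q(f) = 150/f (q(f) = 6*(25/f) = 150/f)
q(-9)*(24 - 57) = (150/(-9))*(24 - 57) = (150*(-1/9))*(-33) = -50/3*(-33) = 550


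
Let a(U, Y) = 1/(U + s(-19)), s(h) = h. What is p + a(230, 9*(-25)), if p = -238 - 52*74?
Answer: -862145/211 ≈ -4086.0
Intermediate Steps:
p = -4086 (p = -238 - 3848 = -4086)
a(U, Y) = 1/(-19 + U) (a(U, Y) = 1/(U - 19) = 1/(-19 + U))
p + a(230, 9*(-25)) = -4086 + 1/(-19 + 230) = -4086 + 1/211 = -862145/211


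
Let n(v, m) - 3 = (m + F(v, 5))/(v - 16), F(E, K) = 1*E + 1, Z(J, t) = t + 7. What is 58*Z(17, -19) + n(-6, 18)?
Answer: -15259/22 ≈ -693.59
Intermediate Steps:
Z(J, t) = 7 + t
F(E, K) = 1 + E (F(E, K) = E + 1 = 1 + E)
n(v, m) = 3 + (1 + m + v)/(-16 + v) (n(v, m) = 3 + (m + (1 + v))/(v - 16) = 3 + (1 + m + v)/(-16 + v))
58*Z(17, -19) + n(-6, 18) = 58*(7 - 19) + (-47 + 18 + 4*(-6))/(-16 - 6) = 58*(-12) + (-47 + 18 - 24)/(-22) = -696 - 1/22*(-53) = -696 + 53/22 = -15259/22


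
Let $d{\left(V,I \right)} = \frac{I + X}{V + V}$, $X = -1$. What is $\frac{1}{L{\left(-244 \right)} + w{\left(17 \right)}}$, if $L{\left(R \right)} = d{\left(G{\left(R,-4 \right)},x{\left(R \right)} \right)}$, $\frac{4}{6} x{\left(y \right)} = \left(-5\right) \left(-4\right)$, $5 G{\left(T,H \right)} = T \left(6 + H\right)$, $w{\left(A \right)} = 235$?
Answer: $\frac{976}{229215} \approx 0.004258$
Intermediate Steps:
$G{\left(T,H \right)} = \frac{T \left(6 + H\right)}{5}$
$x{\left(y \right)} = 30$ ($x{\left(y \right)} = \frac{3 \left(\left(-5\right) \left(-4\right)\right)}{2} = \frac{3}{2} \cdot 20 = 30$)
$d{\left(V,I \right)} = \frac{-1 + I}{2 V}$ ($d{\left(V,I \right)} = \frac{I - 1}{V + V} = \frac{-1 + I}{2 V}$)
$L{\left(R \right)} = \frac{145}{4 R}$ ($L{\left(R \right)} = \frac{-1 + 30}{2 \frac{R \left(6 - 4\right)}{5}} = \frac{1}{2} \frac{1}{\frac{1}{5} R 2} \cdot 29 = \frac{1}{2} \frac{1}{\frac{2}{5} R} 29 = \frac{1}{2} \frac{5}{2 R} 29 = \frac{145}{4 R}$)
$\frac{1}{L{\left(-244 \right)} + w{\left(17 \right)}} = \frac{1}{\frac{145}{4 \left(-244\right)} + 235} = \frac{1}{\frac{145}{4} \left(- \frac{1}{244}\right) + 235} = \frac{1}{- \frac{145}{976} + 235} = \frac{1}{\frac{229215}{976}} = \frac{976}{229215}$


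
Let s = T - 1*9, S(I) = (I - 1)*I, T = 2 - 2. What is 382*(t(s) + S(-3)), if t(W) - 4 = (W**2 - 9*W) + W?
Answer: 64558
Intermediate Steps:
T = 0
S(I) = I*(-1 + I) (S(I) = (-1 + I)*I = I*(-1 + I))
s = -9 (s = 0 - 1*9 = 0 - 9 = -9)
t(W) = 4 + W**2 - 8*W (t(W) = 4 + ((W**2 - 9*W) + W) = 4 + (W**2 - 8*W) = 4 + W**2 - 8*W)
382*(t(s) + S(-3)) = 382*((4 + (-9)**2 - 8*(-9)) - 3*(-1 - 3)) = 382*((4 + 81 + 72) - 3*(-4)) = 382*(157 + 12) = 382*169 = 64558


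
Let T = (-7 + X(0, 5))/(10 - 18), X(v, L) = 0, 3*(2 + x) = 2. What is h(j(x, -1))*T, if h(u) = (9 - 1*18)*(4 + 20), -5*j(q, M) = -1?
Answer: -189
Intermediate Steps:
x = -4/3 (x = -2 + (1/3)*2 = -2 + 2/3 = -4/3 ≈ -1.3333)
j(q, M) = 1/5 (j(q, M) = -1/5*(-1) = 1/5)
h(u) = -216 (h(u) = (9 - 18)*24 = -9*24 = -216)
T = 7/8 (T = (-7 + 0)/(10 - 18) = -7/(-8) = -7*(-1/8) = 7/8 ≈ 0.87500)
h(j(x, -1))*T = -216*7/8 = -189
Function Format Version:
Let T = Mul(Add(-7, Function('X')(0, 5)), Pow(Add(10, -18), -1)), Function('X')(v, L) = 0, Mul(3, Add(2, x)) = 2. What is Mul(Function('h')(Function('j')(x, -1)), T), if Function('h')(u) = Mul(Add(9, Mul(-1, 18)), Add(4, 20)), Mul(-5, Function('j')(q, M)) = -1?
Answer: -189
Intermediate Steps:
x = Rational(-4, 3) (x = Add(-2, Mul(Rational(1, 3), 2)) = Add(-2, Rational(2, 3)) = Rational(-4, 3) ≈ -1.3333)
Function('j')(q, M) = Rational(1, 5) (Function('j')(q, M) = Mul(Rational(-1, 5), -1) = Rational(1, 5))
Function('h')(u) = -216 (Function('h')(u) = Mul(Add(9, -18), 24) = Mul(-9, 24) = -216)
T = Rational(7, 8) (T = Mul(Add(-7, 0), Pow(Add(10, -18), -1)) = Mul(-7, Pow(-8, -1)) = Mul(-7, Rational(-1, 8)) = Rational(7, 8) ≈ 0.87500)
Mul(Function('h')(Function('j')(x, -1)), T) = Mul(-216, Rational(7, 8)) = -189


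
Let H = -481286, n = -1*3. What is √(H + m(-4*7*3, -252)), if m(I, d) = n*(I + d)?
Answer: I*√480278 ≈ 693.02*I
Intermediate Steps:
n = -3
m(I, d) = -3*I - 3*d (m(I, d) = -3*(I + d) = -3*I - 3*d)
√(H + m(-4*7*3, -252)) = √(-481286 + (-3*(-4*7)*3 - 3*(-252))) = √(-481286 + (-(-84)*3 + 756)) = √(-481286 + (-3*(-84) + 756)) = √(-481286 + (252 + 756)) = √(-481286 + 1008) = √(-480278) = I*√480278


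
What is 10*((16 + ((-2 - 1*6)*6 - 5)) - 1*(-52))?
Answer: 150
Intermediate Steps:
10*((16 + ((-2 - 1*6)*6 - 5)) - 1*(-52)) = 10*((16 + ((-2 - 6)*6 - 5)) + 52) = 10*((16 + (-8*6 - 5)) + 52) = 10*((16 + (-48 - 5)) + 52) = 10*((16 - 53) + 52) = 10*(-37 + 52) = 10*15 = 150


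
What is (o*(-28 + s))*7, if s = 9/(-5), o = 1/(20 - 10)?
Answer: -1043/50 ≈ -20.860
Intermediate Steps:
o = ⅒ (o = 1/10 = ⅒ ≈ 0.10000)
s = -9/5 (s = 9*(-⅕) = -9/5 ≈ -1.8000)
(o*(-28 + s))*7 = ((-28 - 9/5)/10)*7 = ((⅒)*(-149/5))*7 = -149/50*7 = -1043/50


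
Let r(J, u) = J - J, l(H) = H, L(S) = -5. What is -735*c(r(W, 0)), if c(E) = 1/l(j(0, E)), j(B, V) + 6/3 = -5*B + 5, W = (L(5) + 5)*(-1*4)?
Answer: -245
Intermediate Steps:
W = 0 (W = (-5 + 5)*(-1*4) = 0*(-4) = 0)
j(B, V) = 3 - 5*B (j(B, V) = -2 + (-5*B + 5) = -2 + (5 - 5*B) = 3 - 5*B)
r(J, u) = 0
c(E) = 1/3 (c(E) = 1/(3 - 5*0) = 1/(3 + 0) = 1/3)
-735*c(r(W, 0)) = -735*1/3 = -245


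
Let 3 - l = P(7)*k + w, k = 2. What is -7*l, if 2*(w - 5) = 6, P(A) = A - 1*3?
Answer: 91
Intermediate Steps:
P(A) = -3 + A (P(A) = A - 3 = -3 + A)
w = 8 (w = 5 + (1/2)*6 = 5 + 3 = 8)
l = -13 (l = 3 - ((-3 + 7)*2 + 8) = 3 - (4*2 + 8) = 3 - (8 + 8) = 3 - 1*16 = 3 - 16 = -13)
-7*l = -7*(-13) = 91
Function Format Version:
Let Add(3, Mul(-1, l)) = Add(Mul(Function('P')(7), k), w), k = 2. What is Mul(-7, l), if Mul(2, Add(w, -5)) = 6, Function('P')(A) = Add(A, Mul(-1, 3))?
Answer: 91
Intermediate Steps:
Function('P')(A) = Add(-3, A) (Function('P')(A) = Add(A, -3) = Add(-3, A))
w = 8 (w = Add(5, Mul(Rational(1, 2), 6)) = Add(5, 3) = 8)
l = -13 (l = Add(3, Mul(-1, Add(Mul(Add(-3, 7), 2), 8))) = Add(3, Mul(-1, Add(Mul(4, 2), 8))) = Add(3, Mul(-1, Add(8, 8))) = Add(3, Mul(-1, 16)) = Add(3, -16) = -13)
Mul(-7, l) = Mul(-7, -13) = 91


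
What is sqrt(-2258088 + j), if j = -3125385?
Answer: I*sqrt(5383473) ≈ 2320.2*I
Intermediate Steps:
sqrt(-2258088 + j) = sqrt(-2258088 - 3125385) = sqrt(-5383473) = I*sqrt(5383473)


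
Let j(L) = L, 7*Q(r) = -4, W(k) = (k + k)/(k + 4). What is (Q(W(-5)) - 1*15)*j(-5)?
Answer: 545/7 ≈ 77.857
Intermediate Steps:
W(k) = 2*k/(4 + k) (W(k) = (2*k)/(4 + k) = 2*k/(4 + k))
Q(r) = -4/7 (Q(r) = (1/7)*(-4) = -4/7)
(Q(W(-5)) - 1*15)*j(-5) = (-4/7 - 1*15)*(-5) = (-4/7 - 15)*(-5) = -109/7*(-5) = 545/7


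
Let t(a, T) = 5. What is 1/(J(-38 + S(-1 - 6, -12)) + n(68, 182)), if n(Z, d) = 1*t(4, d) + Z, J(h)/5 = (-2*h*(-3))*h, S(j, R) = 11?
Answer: 1/21943 ≈ 4.5573e-5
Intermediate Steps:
J(h) = 30*h² (J(h) = 5*((-2*h*(-3))*h) = 5*((6*h)*h) = 5*(6*h²) = 30*h²)
n(Z, d) = 5 + Z (n(Z, d) = 1*5 + Z = 5 + Z)
1/(J(-38 + S(-1 - 6, -12)) + n(68, 182)) = 1/(30*(-38 + 11)² + (5 + 68)) = 1/(30*(-27)² + 73) = 1/(30*729 + 73) = 1/(21870 + 73) = 1/21943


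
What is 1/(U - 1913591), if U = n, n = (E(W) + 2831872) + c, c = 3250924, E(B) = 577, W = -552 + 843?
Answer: 1/4169782 ≈ 2.3982e-7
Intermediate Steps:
W = 291
n = 6083373 (n = (577 + 2831872) + 3250924 = 2832449 + 3250924 = 6083373)
U = 6083373
1/(U - 1913591) = 1/(6083373 - 1913591) = 1/4169782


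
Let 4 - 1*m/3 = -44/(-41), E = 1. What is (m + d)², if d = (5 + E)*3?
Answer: 1205604/1681 ≈ 717.19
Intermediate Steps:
m = 360/41 (m = 12 - (-132)/(-41) = 12 - (-132)*(-1)/41 = 12 - 3*44/41 = 12 - 132/41 = 360/41 ≈ 8.7805)
d = 18 (d = (5 + 1)*3 = 6*3 = 18)
(m + d)² = (360/41 + 18)² = (1098/41)² = 1205604/1681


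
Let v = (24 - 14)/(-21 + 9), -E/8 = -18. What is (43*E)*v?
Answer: -5160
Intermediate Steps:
E = 144 (E = -8*(-18) = 144)
v = -⅚ (v = 10/(-12) = 10*(-1/12) = -⅚ ≈ -0.83333)
(43*E)*v = (43*144)*(-⅚) = 6192*(-⅚) = -5160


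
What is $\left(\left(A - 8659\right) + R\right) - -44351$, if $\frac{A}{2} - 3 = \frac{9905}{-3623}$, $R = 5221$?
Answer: $\frac{148229727}{3623} \approx 40914.0$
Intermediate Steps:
$A = \frac{1928}{3623}$ ($A = 6 + 2 \frac{9905}{-3623} = 6 + 2 \cdot 9905 \left(- \frac{1}{3623}\right) = 6 + 2 \left(- \frac{9905}{3623}\right) = 6 - \frac{19810}{3623} = \frac{1928}{3623} \approx 0.53216$)
$\left(\left(A - 8659\right) + R\right) - -44351 = \left(\left(\frac{1928}{3623} - 8659\right) + 5221\right) - -44351 = \left(- \frac{31369629}{3623} + 5221\right) + 44351 = - \frac{12453946}{3623} + 44351 = \frac{148229727}{3623}$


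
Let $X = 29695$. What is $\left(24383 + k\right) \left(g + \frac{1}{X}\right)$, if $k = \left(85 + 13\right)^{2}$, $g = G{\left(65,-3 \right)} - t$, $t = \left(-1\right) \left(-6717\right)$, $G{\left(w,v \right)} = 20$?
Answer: $- \frac{6758906799618}{29695} \approx -2.2761 \cdot 10^{8}$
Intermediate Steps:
$t = 6717$
$g = -6697$ ($g = 20 - 6717 = -6697$)
$k = 9604$ ($k = 98^{2} = 9604$)
$\left(24383 + k\right) \left(g + \frac{1}{X}\right) = \left(24383 + 9604\right) \left(-6697 + \frac{1}{29695}\right) = 33987 \left(-6697 + \frac{1}{29695}\right) = 33987 \left(- \frac{198867414}{29695}\right) = - \frac{6758906799618}{29695}$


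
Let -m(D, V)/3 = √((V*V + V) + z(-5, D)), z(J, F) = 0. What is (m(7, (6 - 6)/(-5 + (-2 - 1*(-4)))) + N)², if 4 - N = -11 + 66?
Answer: 2601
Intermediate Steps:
N = -51 (N = 4 - (-11 + 66) = 4 - 1*55 = 4 - 55 = -51)
m(D, V) = -3*√(V + V²) (m(D, V) = -3*√((V*V + V) + 0) = -3*√((V² + V) + 0) = -3*√((V + V²) + 0) = -3*√(V + V²))
(m(7, (6 - 6)/(-5 + (-2 - 1*(-4)))) + N)² = (-3*√(1 + (6 - 6)/(-5 + (-2 - 1*(-4))))*(√(6 - 6)*(I*√3/3)) - 51)² = (-3*0*√(1 + 0/(-5 + (-2 + 4))) - 51)² = (-3*0*√(1 + 0/(-5 + 2)) - 51)² = (-3*0*√(1 + 0/(-3)) - 51)² = (-3*0*√(1 + 0*(-⅓)) - 51)² = (-3*√(0*(1 + 0)) - 51)² = (-3*√(0*1) - 51)² = (-3*√0 - 51)² = (-3*0 - 51)² = (0 - 51)² = (-51)² = 2601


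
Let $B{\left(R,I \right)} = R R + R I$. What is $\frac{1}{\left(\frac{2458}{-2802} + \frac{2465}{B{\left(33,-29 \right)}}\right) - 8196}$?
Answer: $- \frac{20548}{168045715} \approx -0.00012228$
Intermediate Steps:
$B{\left(R,I \right)} = R^{2} + I R$
$\frac{1}{\left(\frac{2458}{-2802} + \frac{2465}{B{\left(33,-29 \right)}}\right) - 8196} = \frac{1}{\left(\frac{2458}{-2802} + \frac{2465}{33 \left(-29 + 33\right)}\right) - 8196} = \frac{1}{\left(2458 \left(- \frac{1}{2802}\right) + \frac{2465}{33 \cdot 4}\right) - 8196} = \frac{1}{\left(- \frac{1229}{1401} + \frac{2465}{132}\right) - 8196} = \frac{1}{\frac{365693}{20548} - 8196} = \frac{1}{- \frac{168045715}{20548}} = - \frac{20548}{168045715}$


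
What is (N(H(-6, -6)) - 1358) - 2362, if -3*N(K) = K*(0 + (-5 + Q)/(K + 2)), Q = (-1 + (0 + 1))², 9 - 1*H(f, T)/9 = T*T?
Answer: -896115/241 ≈ -3718.3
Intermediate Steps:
H(f, T) = 81 - 9*T² (H(f, T) = 81 - 9*T*T = 81 - 9*T²)
Q = 0 (Q = (-1 + 1)² = 0² = 0)
N(K) = 5*K/(3*(2 + K)) (N(K) = -K*(0 + (-5 + 0)/(K + 2))/3 = -K*(0 - 5/(2 + K))/3 = -K*(-5/(2 + K))/3 = -(-5)*K/(3*(2 + K)) = 5*K/(3*(2 + K)))
(N(H(-6, -6)) - 1358) - 2362 = (5*(81 - 9*(-6)²)/(3*(2 + (81 - 9*(-6)²))) - 1358) - 2362 = (5*(81 - 9*36)/(3*(2 + (81 - 9*36))) - 1358) - 2362 = (5*(81 - 324)/(3*(2 + (81 - 324))) - 1358) - 2362 = ((5/3)*(-243)/(2 - 243) - 1358) - 2362 = ((5/3)*(-243)/(-241) - 1358) - 2362 = ((5/3)*(-243)*(-1/241) - 1358) - 2362 = (405/241 - 1358) - 2362 = -326873/241 - 2362 = -896115/241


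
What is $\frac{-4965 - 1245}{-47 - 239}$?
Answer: $\frac{3105}{143} \approx 21.713$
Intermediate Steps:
$\frac{-4965 - 1245}{-47 - 239} = - \frac{6210}{-286} = \left(-6210\right) \left(- \frac{1}{286}\right) = \frac{3105}{143}$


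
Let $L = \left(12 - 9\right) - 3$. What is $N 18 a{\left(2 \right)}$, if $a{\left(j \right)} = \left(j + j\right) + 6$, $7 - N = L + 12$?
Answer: $-900$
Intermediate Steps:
$L = 0$ ($L = 3 - 3 = 0$)
$N = -5$ ($N = 7 - \left(0 + 12\right) = 7 - 12 = -5$)
$a{\left(j \right)} = 6 + 2 j$ ($a{\left(j \right)} = 2 j + 6 = 6 + 2 j$)
$N 18 a{\left(2 \right)} = \left(-5\right) 18 \left(6 + 2 \cdot 2\right) = - 90 \left(6 + 4\right) = \left(-90\right) 10 = -900$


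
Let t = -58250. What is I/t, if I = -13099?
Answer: 13099/58250 ≈ 0.22488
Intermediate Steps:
I/t = -13099/(-58250) = -13099*(-1/58250) = 13099/58250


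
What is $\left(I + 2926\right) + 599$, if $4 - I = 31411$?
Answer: $-27882$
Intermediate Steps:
$I = -31407$ ($I = 4 - 31411 = -31407$)
$\left(I + 2926\right) + 599 = \left(-31407 + 2926\right) + 599 = -28481 + 599 = -27882$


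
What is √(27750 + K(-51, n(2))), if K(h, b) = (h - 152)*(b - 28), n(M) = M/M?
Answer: √33231 ≈ 182.29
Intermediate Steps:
n(M) = 1
K(h, b) = (-152 + h)*(-28 + b)
√(27750 + K(-51, n(2))) = √(27750 + (4256 - 152*1 - 28*(-51) + 1*(-51))) = √(27750 + (4256 - 152 + 1428 - 51)) = √(27750 + 5481) = √33231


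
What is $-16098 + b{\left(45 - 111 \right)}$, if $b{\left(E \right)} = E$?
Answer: $-16164$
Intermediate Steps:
$-16098 + b{\left(45 - 111 \right)} = -16098 + \left(45 - 111\right) = -16098 - 66 = -16164$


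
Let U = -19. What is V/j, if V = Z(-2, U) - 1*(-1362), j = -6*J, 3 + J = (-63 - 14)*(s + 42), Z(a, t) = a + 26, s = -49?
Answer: -231/536 ≈ -0.43097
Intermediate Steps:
Z(a, t) = 26 + a
J = 536 (J = -3 + (-63 - 14)*(-49 + 42) = -3 - 77*(-7) = -3 + 539 = 536)
j = -3216 (j = -6*536 = -3216)
V = 1386 (V = (26 - 2) - 1*(-1362) = 24 + 1362 = 1386)
V/j = 1386/(-3216) = 1386*(-1/3216) = -231/536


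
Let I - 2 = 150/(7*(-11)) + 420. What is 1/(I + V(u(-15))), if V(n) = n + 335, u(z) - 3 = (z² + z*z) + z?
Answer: 77/91865 ≈ 0.00083819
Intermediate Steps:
u(z) = 3 + z + 2*z² (u(z) = 3 + ((z² + z*z) + z) = 3 + ((z² + z²) + z) = 3 + (2*z² + z) = 3 + (z + 2*z²) = 3 + z + 2*z²)
V(n) = 335 + n
I = 32344/77 (I = 2 + (150/(7*(-11)) + 420) = 2 + (150/(-77) + 420) = 2 + (-1/77*150 + 420) = 2 + (-150/77 + 420) = 2 + 32190/77 = 32344/77 ≈ 420.05)
1/(I + V(u(-15))) = 1/(32344/77 + (335 + (3 - 15 + 2*(-15)²))) = 1/(32344/77 + (335 + (3 - 15 + 2*225))) = 1/(32344/77 + (335 + (3 - 15 + 450))) = 1/(32344/77 + (335 + 438)) = 1/(32344/77 + 773) = 1/(91865/77) = 77/91865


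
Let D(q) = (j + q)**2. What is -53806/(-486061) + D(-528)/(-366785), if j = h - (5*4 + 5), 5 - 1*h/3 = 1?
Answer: -122525585831/178279883885 ≈ -0.68727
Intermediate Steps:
h = 12 (h = 15 - 3*1 = 15 - 3 = 12)
j = -13 (j = 12 - (5*4 + 5) = 12 - (20 + 5) = 12 - 1*25 = 12 - 25 = -13)
D(q) = (-13 + q)**2
-53806/(-486061) + D(-528)/(-366785) = -53806/(-486061) + (-13 - 528)**2/(-366785) = -53806*(-1/486061) + (-541)**2*(-1/366785) = 53806/486061 + 292681*(-1/366785) = 53806/486061 - 292681/366785 = -122525585831/178279883885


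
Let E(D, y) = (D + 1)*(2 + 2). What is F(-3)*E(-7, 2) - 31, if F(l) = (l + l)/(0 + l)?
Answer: -79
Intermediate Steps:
E(D, y) = 4 + 4*D (E(D, y) = (1 + D)*4 = 4 + 4*D)
F(l) = 2 (F(l) = (2*l)/l = 2)
F(-3)*E(-7, 2) - 31 = 2*(4 + 4*(-7)) - 31 = 2*(4 - 28) - 31 = 2*(-24) - 31 = -48 - 31 = -79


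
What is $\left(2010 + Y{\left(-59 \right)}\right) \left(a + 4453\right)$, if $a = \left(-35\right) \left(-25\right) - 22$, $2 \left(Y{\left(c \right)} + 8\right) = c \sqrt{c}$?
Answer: $10622612 - 156527 i \sqrt{59} \approx 1.0623 \cdot 10^{7} - 1.2023 \cdot 10^{6} i$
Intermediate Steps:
$Y{\left(c \right)} = -8 + \frac{c^{\frac{3}{2}}}{2}$ ($Y{\left(c \right)} = -8 + \frac{c \sqrt{c}}{2} = -8 + \frac{c^{\frac{3}{2}}}{2}$)
$a = 853$ ($a = 875 - 22 = 853$)
$\left(2010 + Y{\left(-59 \right)}\right) \left(a + 4453\right) = \left(2010 - \left(8 - \frac{\left(-59\right)^{\frac{3}{2}}}{2}\right)\right) \left(853 + 4453\right) = \left(2010 - \left(8 - \frac{\left(-59\right) i \sqrt{59}}{2}\right)\right) 5306 = \left(2010 - \left(8 + \frac{59 i \sqrt{59}}{2}\right)\right) 5306 = \left(2002 - \frac{59 i \sqrt{59}}{2}\right) 5306 = 10622612 - 156527 i \sqrt{59}$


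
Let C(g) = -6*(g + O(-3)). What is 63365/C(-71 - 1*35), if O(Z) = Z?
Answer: 63365/654 ≈ 96.888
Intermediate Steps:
C(g) = 18 - 6*g (C(g) = -6*(g - 3) = -6*(-3 + g) = 18 - 6*g)
63365/C(-71 - 1*35) = 63365/(18 - 6*(-71 - 1*35)) = 63365/(18 - 6*(-71 - 35)) = 63365/(18 - 6*(-106)) = 63365/(18 + 636) = 63365/654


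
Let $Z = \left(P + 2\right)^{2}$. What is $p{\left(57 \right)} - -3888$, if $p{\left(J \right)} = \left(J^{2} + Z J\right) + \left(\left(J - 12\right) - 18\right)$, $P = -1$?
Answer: $7221$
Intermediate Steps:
$Z = 1$ ($Z = \left(-1 + 2\right)^{2} = 1^{2} = 1$)
$p{\left(J \right)} = -30 + J^{2} + 2 J$ ($p{\left(J \right)} = \left(J^{2} + 1 J\right) + \left(\left(J - 12\right) - 18\right) = \left(J^{2} + J\right) + \left(\left(-12 + J\right) - 18\right) = \left(J + J^{2}\right) + \left(-30 + J\right) = -30 + J^{2} + 2 J$)
$p{\left(57 \right)} - -3888 = \left(-30 + 57^{2} + 2 \cdot 57\right) - -3888 = \left(-30 + 3249 + 114\right) + 3888 = 3333 + 3888 = 7221$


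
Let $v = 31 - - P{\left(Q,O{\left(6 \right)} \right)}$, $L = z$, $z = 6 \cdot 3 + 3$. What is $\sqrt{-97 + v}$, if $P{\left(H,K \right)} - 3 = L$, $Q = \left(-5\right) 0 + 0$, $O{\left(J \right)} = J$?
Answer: $i \sqrt{42} \approx 6.4807 i$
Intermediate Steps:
$z = 21$ ($z = 18 + 3 = 21$)
$L = 21$
$Q = 0$ ($Q = 0 + 0 = 0$)
$P{\left(H,K \right)} = 24$ ($P{\left(H,K \right)} = 3 + 21 = 24$)
$v = 55$ ($v = 31 - \left(-1\right) 24 = 31 - -24 = 31 + 24 = 55$)
$\sqrt{-97 + v} = \sqrt{-97 + 55} = \sqrt{-42} = i \sqrt{42}$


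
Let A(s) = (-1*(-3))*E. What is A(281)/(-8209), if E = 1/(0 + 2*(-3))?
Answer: 1/16418 ≈ 6.0909e-5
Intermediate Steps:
E = -⅙ (E = 1/(0 - 6) = 1/(-6) = -⅙ ≈ -0.16667)
A(s) = -½ (A(s) = -1*(-3)*(-⅙) = 3*(-⅙) = -½)
A(281)/(-8209) = -½/(-8209) = -½*(-1/8209) = 1/16418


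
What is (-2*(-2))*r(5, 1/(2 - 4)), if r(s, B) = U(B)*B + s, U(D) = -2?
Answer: 24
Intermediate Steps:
r(s, B) = s - 2*B (r(s, B) = -2*B + s = s - 2*B)
(-2*(-2))*r(5, 1/(2 - 4)) = (-2*(-2))*(5 - 2/(2 - 4)) = 4*(5 - 2/(-2)) = 4*(5 - 2*(-½)) = 4*(5 + 1) = 4*6 = 24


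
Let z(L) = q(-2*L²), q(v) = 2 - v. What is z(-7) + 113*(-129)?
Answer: -14477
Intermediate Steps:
z(L) = 2 + 2*L² (z(L) = 2 - (-2)*L² = 2 + 2*L²)
z(-7) + 113*(-129) = (2 + 2*(-7)²) + 113*(-129) = (2 + 2*49) - 14577 = (2 + 98) - 14577 = 100 - 14577 = -14477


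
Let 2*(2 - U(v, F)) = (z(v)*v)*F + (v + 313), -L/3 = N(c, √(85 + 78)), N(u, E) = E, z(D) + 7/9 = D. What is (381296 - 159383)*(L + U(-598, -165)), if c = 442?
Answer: 13110995590767/2 - 665739*√163 ≈ 6.5555e+12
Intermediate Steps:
z(D) = -7/9 + D
L = -3*√163 (L = -3*√(85 + 78) = -3*√163 ≈ -38.301)
U(v, F) = -309/2 - v/2 - F*v*(-7/9 + v)/2 (U(v, F) = 2 - (((-7/9 + v)*v)*F + (v + 313))/2 = 2 - ((v*(-7/9 + v))*F + (313 + v))/2 = 2 - (F*v*(-7/9 + v) + (313 + v))/2 = 2 - (313 + v + F*v*(-7/9 + v))/2 = 2 + (-313/2 - v/2 - F*v*(-7/9 + v)/2) = -309/2 - v/2 - F*v*(-7/9 + v)/2)
(381296 - 159383)*(L + U(-598, -165)) = (381296 - 159383)*(-3*√163 + (-309/2 - ½*(-598) - 1/18*(-165)*(-598)*(-7 + 9*(-598)))) = 221913*(-3*√163 + (-309/2 + 299 - 1/18*(-165)*(-598)*(-7 - 5382))) = 221913*(-3*√163 + (-309/2 + 299 - 1/18*(-165)*(-598)*(-5389))) = 221913*(-3*√163 + (-309/2 + 299 + 88622105/3)) = 221913*(-3*√163 + 177245077/6) = 221913*(177245077/6 - 3*√163) = 13110995590767/2 - 665739*√163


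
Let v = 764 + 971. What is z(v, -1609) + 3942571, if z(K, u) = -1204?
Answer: 3941367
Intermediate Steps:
v = 1735
z(v, -1609) + 3942571 = -1204 + 3942571 = 3941367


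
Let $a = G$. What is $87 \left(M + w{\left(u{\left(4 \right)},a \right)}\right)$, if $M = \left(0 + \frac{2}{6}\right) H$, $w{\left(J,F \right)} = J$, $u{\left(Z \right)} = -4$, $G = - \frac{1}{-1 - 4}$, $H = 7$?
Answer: $-145$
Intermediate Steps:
$G = \frac{1}{5}$ ($G = - \frac{1}{-5} = \left(-1\right) \left(- \frac{1}{5}\right) = \frac{1}{5} \approx 0.2$)
$a = \frac{1}{5} \approx 0.2$
$M = \frac{7}{3}$ ($M = \left(0 + \frac{2}{6}\right) 7 = \left(0 + 2 \cdot \frac{1}{6}\right) 7 = \left(0 + \frac{1}{3}\right) 7 = \frac{1}{3} \cdot 7 = \frac{7}{3} \approx 2.3333$)
$87 \left(M + w{\left(u{\left(4 \right)},a \right)}\right) = 87 \left(\frac{7}{3} - 4\right) = 87 \left(- \frac{5}{3}\right) = -145$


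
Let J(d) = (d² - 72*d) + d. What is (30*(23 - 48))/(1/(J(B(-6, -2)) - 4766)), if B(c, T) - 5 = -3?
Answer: 3678000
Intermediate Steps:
B(c, T) = 2 (B(c, T) = 5 - 3 = 2)
J(d) = d² - 71*d
(30*(23 - 48))/(1/(J(B(-6, -2)) - 4766)) = (30*(23 - 48))/(1/(2*(-71 + 2) - 4766)) = (30*(-25))/(1/(2*(-69) - 4766)) = -750/(1/(-138 - 4766)) = -750/(1/(-4904)) = -750/(-1/4904) = -750*(-4904) = 3678000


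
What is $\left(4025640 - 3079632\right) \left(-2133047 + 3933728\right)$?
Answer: $1703458631448$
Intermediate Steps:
$\left(4025640 - 3079632\right) \left(-2133047 + 3933728\right) = 946008 \cdot 1800681 = 1703458631448$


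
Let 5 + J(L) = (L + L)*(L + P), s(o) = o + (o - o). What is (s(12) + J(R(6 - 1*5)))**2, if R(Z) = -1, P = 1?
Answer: 49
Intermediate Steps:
s(o) = o (s(o) = o + 0 = o)
J(L) = -5 + 2*L*(1 + L) (J(L) = -5 + (L + L)*(L + 1) = -5 + (2*L)*(1 + L) = -5 + 2*L*(1 + L))
(s(12) + J(R(6 - 1*5)))**2 = (12 + (-5 + 2*(-1) + 2*(-1)**2))**2 = (12 + (-5 - 2 + 2*1))**2 = (12 + (-5 - 2 + 2))**2 = (12 - 5)**2 = 7**2 = 49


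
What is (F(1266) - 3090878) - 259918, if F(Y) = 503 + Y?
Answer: -3349027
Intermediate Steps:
(F(1266) - 3090878) - 259918 = ((503 + 1266) - 3090878) - 259918 = (1769 - 3090878) - 259918 = -3089109 - 259918 = -3349027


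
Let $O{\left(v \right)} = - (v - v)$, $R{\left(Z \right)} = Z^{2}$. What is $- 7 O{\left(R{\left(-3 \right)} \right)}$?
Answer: $0$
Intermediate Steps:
$O{\left(v \right)} = 0$ ($O{\left(v \right)} = \left(-1\right) 0 = 0$)
$- 7 O{\left(R{\left(-3 \right)} \right)} = \left(-7\right) 0 = 0$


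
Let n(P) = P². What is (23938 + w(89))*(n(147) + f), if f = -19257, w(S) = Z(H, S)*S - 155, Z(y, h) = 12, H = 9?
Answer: 58449552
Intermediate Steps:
w(S) = -155 + 12*S (w(S) = 12*S - 155 = -155 + 12*S)
(23938 + w(89))*(n(147) + f) = (23938 + (-155 + 12*89))*(147² - 19257) = (23938 + (-155 + 1068))*(21609 - 19257) = (23938 + 913)*2352 = 24851*2352 = 58449552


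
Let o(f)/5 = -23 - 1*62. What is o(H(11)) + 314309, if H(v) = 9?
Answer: 313884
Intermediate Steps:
o(f) = -425 (o(f) = 5*(-23 - 1*62) = 5*(-23 - 62) = 5*(-85) = -425)
o(H(11)) + 314309 = -425 + 314309 = 313884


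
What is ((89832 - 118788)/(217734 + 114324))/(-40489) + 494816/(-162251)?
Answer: -58356545411574/19135223065183 ≈ -3.0497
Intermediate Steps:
((89832 - 118788)/(217734 + 114324))/(-40489) + 494816/(-162251) = -28956/332058*(-1/40489) + 494816*(-1/162251) = -28956*1/332058*(-1/40489) - 494816/162251 = -4826/55343*(-1/40489) - 494816/162251 = 254/117935933 - 494816/162251 = -58356545411574/19135223065183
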